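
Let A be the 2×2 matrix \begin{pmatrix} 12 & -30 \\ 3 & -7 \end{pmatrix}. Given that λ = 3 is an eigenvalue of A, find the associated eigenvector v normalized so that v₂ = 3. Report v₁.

A − 3I = [[9, -30], [3, -10]].
Solving (A − 3I)v = 0 gives the eigenspace spanned by (10, 3).
With v₂ = 3, v = (10, 3), so v₁ = 10.

10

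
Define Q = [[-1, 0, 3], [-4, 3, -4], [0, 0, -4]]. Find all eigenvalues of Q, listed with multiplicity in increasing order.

Characteristic polynomial: p(s) = s^3 + 2s^2 - 11s - 12 = (s - 3)(s + 1)(s + 4).
Roots (with multiplicity): -4, -1, 3.

-4, -1, 3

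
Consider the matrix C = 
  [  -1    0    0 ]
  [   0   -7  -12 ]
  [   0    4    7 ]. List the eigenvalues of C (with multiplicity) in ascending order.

-1, -1, 1

Characteristic polynomial: p(μ) = μ^3 + μ^2 - μ - 1 = (μ - 1)(μ + 1)^2.
Roots (with multiplicity): -1, -1, 1.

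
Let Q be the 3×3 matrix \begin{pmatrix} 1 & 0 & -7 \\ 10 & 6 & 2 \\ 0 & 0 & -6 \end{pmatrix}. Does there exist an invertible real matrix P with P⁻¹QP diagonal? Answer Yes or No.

Characteristic polynomial: p(μ) = μ^3 - μ^2 - 36μ + 36 = (μ - 6)(μ - 1)(μ + 6).
All 3 eigenvalues are distinct, so Q is diagonalizable.

Yes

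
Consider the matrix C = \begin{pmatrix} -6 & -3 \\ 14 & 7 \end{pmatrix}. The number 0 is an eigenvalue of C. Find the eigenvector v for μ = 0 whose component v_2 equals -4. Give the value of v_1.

2

C = [[-6, -3], [14, 7]].
Solving (C)v = 0 gives the eigenspace spanned by (2, -4).
With v_2 = -4, v = (2, -4), so v_1 = 2.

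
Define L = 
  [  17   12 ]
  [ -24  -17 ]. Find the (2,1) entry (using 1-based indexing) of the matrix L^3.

Characteristic polynomial: λ^2 - 1 = (λ - 1)(λ + 1), so the eigenvalues are -1, 1.
λ=-1: eigenvector (-2, 3).
λ=1: eigenvector (-3, 4).
P = [[-2, -3], [3, 4]], D = diag(-1, 1), P⁻¹ = [[4, 3], [-3, -2]].
L³ = P·diag(-1, 1)·P⁻¹ = [[17, 12], [-24, -17]].
The requested entry is -24.

-24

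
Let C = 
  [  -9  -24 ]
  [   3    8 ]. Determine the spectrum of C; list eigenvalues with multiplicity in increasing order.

Characteristic polynomial: p(μ) = μ^2 + μ = μ(μ + 1).
Roots (with multiplicity): -1, 0.

-1, 0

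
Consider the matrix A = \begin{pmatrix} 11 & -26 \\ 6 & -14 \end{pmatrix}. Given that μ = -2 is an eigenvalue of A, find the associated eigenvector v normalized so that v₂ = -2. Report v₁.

-4

A + 2I = [[13, -26], [6, -12]].
Solving (A + 2I)v = 0 gives the eigenspace spanned by (-4, -2).
With v₂ = -2, v = (-4, -2), so v₁ = -4.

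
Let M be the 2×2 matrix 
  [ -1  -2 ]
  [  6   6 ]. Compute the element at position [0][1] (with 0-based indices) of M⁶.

-1330

Characteristic polynomial: r^2 - 5r + 6 = (r - 3)(r - 2), so the eigenvalues are 2, 3.
r=3: eigenvector (1, -2).
r=2: eigenvector (2, -3).
P = [[1, 2], [-2, -3]], D = diag(3, 2), P⁻¹ = [[-3, -2], [2, 1]].
M⁶ = P·diag(729, 64)·P⁻¹ = [[-1931, -1330], [3990, 2724]].
The requested entry is -1330.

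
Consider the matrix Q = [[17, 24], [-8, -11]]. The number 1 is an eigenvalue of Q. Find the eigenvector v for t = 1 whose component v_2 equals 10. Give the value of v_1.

Q − 1I = [[16, 24], [-8, -12]].
Solving (Q − 1I)v = 0 gives the eigenspace spanned by (-15, 10).
With v_2 = 10, v = (-15, 10), so v_1 = -15.

-15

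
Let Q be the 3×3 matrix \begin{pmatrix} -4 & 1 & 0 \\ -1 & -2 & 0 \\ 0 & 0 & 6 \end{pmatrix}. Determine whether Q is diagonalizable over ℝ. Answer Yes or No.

No

Characteristic polynomial: p(μ) = μ^3 - 27μ - 54 = (μ - 6)(μ + 3)^2.
μ = -3 has algebraic multiplicity 2; rank(Q + 3I) = 2, so geometric multiplicity = 1.
Geometric multiplicity < algebraic multiplicity, so Q is not diagonalizable.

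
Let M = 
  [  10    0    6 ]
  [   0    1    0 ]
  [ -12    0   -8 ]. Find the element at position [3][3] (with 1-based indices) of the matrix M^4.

-224

Characteristic polynomial: t^3 - 3t^2 - 6t + 8 = (t - 4)(t - 1)(t + 2), so the eigenvalues are -2, 1, 4.
t=1: eigenvector (0, 1, 0).
t=4: eigenvector (1, 0, -1).
t=-2: eigenvector (-1, 0, 2).
P = [[0, 1, -1], [1, 0, 0], [0, -1, 2]], D = diag(1, 4, -2), P⁻¹ = [[0, 1, 0], [2, 0, 1], [1, 0, 1]].
M⁴ = P·diag(1, 256, 16)·P⁻¹ = [[496, 0, 240], [0, 1, 0], [-480, 0, -224]].
The requested entry is -224.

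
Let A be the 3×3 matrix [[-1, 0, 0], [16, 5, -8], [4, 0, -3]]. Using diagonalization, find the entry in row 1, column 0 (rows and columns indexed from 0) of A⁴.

1088

Characteristic polynomial: λ^3 - λ^2 - 17λ - 15 = (λ - 5)(λ + 1)(λ + 3), so the eigenvalues are -3, -1, 5.
λ=-1: eigenvector (1, 0, 2).
λ=5: eigenvector (0, 1, 0).
λ=-3: eigenvector (0, 1, 1).
P = [[1, 0, 0], [0, 1, 1], [2, 0, 1]], D = diag(-1, 5, -3), P⁻¹ = [[1, 0, 0], [2, 1, -1], [-2, 0, 1]].
A⁴ = P·diag(1, 625, 81)·P⁻¹ = [[1, 0, 0], [1088, 625, -544], [-160, 0, 81]].
The requested entry is 1088.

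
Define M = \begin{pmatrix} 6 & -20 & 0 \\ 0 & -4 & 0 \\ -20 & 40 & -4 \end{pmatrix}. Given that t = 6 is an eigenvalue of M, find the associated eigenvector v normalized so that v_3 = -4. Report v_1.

2

M − 6I = [[0, -20, 0], [0, -10, 0], [-20, 40, -10]].
Solving (M − 6I)v = 0 gives the eigenspace spanned by (2, 0, -4).
With v_3 = -4, v = (2, 0, -4), so v_1 = 2.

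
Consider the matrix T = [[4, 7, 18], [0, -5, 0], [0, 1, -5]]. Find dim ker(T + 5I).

T + 5I = [[9, 7, 18], [0, 0, 0], [0, 1, 0]].
This matrix has rank 2, so its null space has dimension 3 − 2 = 1.

1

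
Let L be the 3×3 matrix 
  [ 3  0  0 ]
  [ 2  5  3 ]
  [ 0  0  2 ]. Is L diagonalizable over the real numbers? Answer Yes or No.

Characteristic polynomial: p(t) = t^3 - 10t^2 + 31t - 30 = (t - 5)(t - 3)(t - 2).
All 3 eigenvalues are distinct, so L is diagonalizable.

Yes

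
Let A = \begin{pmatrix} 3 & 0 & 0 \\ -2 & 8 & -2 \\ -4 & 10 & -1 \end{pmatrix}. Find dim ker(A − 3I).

A − 3I = [[0, 0, 0], [-2, 5, -2], [-4, 10, -4]].
This matrix has rank 1, so its null space has dimension 3 − 1 = 2.

2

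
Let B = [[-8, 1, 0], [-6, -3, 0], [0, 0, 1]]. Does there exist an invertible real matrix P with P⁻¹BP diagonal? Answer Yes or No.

Yes

Characteristic polynomial: p(μ) = μ^3 + 10μ^2 + 19μ - 30 = (μ - 1)(μ + 5)(μ + 6).
All 3 eigenvalues are distinct, so B is diagonalizable.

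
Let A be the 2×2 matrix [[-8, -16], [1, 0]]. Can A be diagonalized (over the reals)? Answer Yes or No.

No

Characteristic polynomial: p(λ) = λ^2 + 8λ + 16 = (λ + 4)^2.
λ = -4 has algebraic multiplicity 2; rank(A + 4I) = 1, so geometric multiplicity = 1.
Geometric multiplicity < algebraic multiplicity, so A is not diagonalizable.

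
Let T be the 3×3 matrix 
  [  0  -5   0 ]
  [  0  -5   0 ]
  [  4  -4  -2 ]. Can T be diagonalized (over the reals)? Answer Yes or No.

Characteristic polynomial: p(r) = r^3 + 7r^2 + 10r = r(r + 2)(r + 5).
All 3 eigenvalues are distinct, so T is diagonalizable.

Yes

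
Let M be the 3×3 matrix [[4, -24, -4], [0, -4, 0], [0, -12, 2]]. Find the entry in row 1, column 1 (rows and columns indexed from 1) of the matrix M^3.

64

Characteristic polynomial: μ^3 - 2μ^2 - 16μ + 32 = (μ - 4)(μ - 2)(μ + 4), so the eigenvalues are -4, 2, 4.
μ=-4: eigenvector (4, 1, 2).
μ=4: eigenvector (1, 0, 0).
μ=2: eigenvector (2, 0, 1).
P = [[4, 1, 2], [1, 0, 0], [2, 0, 1]], D = diag(-4, 4, 2), P⁻¹ = [[0, 1, 0], [1, 0, -2], [0, -2, 1]].
M³ = P·diag(-64, 64, 8)·P⁻¹ = [[64, -288, -112], [0, -64, 0], [0, -144, 8]].
The requested entry is 64.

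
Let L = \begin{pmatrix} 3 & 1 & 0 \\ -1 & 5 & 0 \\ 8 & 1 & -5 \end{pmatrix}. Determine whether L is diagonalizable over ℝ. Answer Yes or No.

Characteristic polynomial: p(λ) = λ^3 - 3λ^2 - 24λ + 80 = (λ - 4)^2(λ + 5).
λ = 4 has algebraic multiplicity 2; rank(L − 4I) = 2, so geometric multiplicity = 1.
Geometric multiplicity < algebraic multiplicity, so L is not diagonalizable.

No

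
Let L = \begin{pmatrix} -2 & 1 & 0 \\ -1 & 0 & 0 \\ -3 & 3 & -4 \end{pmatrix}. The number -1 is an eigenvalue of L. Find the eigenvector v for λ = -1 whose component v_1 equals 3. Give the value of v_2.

L + 1I = [[-1, 1, 0], [-1, 1, 0], [-3, 3, -3]].
Solving (L + 1I)v = 0 gives the eigenspace spanned by (3, 3, 0).
With v_1 = 3, v = (3, 3, 0), so v_2 = 3.

3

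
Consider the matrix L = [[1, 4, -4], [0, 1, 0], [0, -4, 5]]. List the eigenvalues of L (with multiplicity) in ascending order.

1, 1, 5

Characteristic polynomial: p(λ) = λ^3 - 7λ^2 + 11λ - 5 = (λ - 5)(λ - 1)^2.
Roots (with multiplicity): 1, 1, 5.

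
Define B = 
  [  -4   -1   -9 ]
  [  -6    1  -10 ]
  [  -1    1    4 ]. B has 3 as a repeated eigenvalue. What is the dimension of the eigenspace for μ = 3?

1

B − 3I = [[-7, -1, -9], [-6, -2, -10], [-1, 1, 1]].
This matrix has rank 2, so its null space has dimension 3 − 2 = 1.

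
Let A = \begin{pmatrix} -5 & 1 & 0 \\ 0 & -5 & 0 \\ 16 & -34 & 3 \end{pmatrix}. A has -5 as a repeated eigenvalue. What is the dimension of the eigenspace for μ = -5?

1

A + 5I = [[0, 1, 0], [0, 0, 0], [16, -34, 8]].
This matrix has rank 2, so its null space has dimension 3 − 2 = 1.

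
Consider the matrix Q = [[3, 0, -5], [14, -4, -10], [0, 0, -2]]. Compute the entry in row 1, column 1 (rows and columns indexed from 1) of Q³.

27

Characteristic polynomial: s^3 + 3s^2 - 10s - 24 = (s - 3)(s + 2)(s + 4), so the eigenvalues are -4, -2, 3.
s=3: eigenvector (1, 2, 0).
s=-4: eigenvector (0, 1, 0).
s=-2: eigenvector (1, 2, 1).
P = [[1, 0, 1], [2, 1, 2], [0, 0, 1]], D = diag(3, -4, -2), P⁻¹ = [[1, 0, -1], [-2, 1, 0], [0, 0, 1]].
Q³ = P·diag(27, -64, -8)·P⁻¹ = [[27, 0, -35], [182, -64, -70], [0, 0, -8]].
The requested entry is 27.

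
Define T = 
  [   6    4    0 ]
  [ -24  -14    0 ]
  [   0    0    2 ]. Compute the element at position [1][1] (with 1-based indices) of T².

Characteristic polynomial: r^3 + 6r^2 - 4r - 24 = (r - 2)(r + 2)(r + 6), so the eigenvalues are -6, -2, 2.
r=-2: eigenvector (1, -2, 0).
r=-6: eigenvector (-1, 3, 0).
r=2: eigenvector (0, 0, 1).
P = [[1, -1, 0], [-2, 3, 0], [0, 0, 1]], D = diag(-2, -6, 2), P⁻¹ = [[3, 1, 0], [2, 1, 0], [0, 0, 1]].
T² = P·diag(4, 36, 4)·P⁻¹ = [[-60, -32, 0], [192, 100, 0], [0, 0, 4]].
The requested entry is -60.

-60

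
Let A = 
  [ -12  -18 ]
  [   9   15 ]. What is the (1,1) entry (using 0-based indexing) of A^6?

92583

Characteristic polynomial: t^2 - 3t - 18 = (t - 6)(t + 3), so the eigenvalues are -3, 6.
t=6: eigenvector (1, -1).
t=-3: eigenvector (2, -1).
P = [[1, 2], [-1, -1]], D = diag(6, -3), P⁻¹ = [[-1, -2], [1, 1]].
A⁶ = P·diag(46656, 729)·P⁻¹ = [[-45198, -91854], [45927, 92583]].
The requested entry is 92583.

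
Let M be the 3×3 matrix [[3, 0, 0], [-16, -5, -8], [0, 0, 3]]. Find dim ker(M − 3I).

2

M − 3I = [[0, 0, 0], [-16, -8, -8], [0, 0, 0]].
This matrix has rank 1, so its null space has dimension 3 − 1 = 2.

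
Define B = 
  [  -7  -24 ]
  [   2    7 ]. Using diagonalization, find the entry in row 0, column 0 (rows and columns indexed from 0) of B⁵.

Characteristic polynomial: λ^2 - 1 = (λ - 1)(λ + 1), so the eigenvalues are -1, 1.
λ=-1: eigenvector (4, -1).
λ=1: eigenvector (-3, 1).
P = [[4, -3], [-1, 1]], D = diag(-1, 1), P⁻¹ = [[1, 3], [1, 4]].
B⁵ = P·diag(-1, 1)·P⁻¹ = [[-7, -24], [2, 7]].
The requested entry is -7.

-7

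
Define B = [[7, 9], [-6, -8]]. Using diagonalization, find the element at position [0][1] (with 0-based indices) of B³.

Characteristic polynomial: λ^2 + λ - 2 = (λ - 1)(λ + 2), so the eigenvalues are -2, 1.
λ=-2: eigenvector (-1, 1).
λ=1: eigenvector (3, -2).
P = [[-1, 3], [1, -2]], D = diag(-2, 1), P⁻¹ = [[2, 3], [1, 1]].
B³ = P·diag(-8, 1)·P⁻¹ = [[19, 27], [-18, -26]].
The requested entry is 27.

27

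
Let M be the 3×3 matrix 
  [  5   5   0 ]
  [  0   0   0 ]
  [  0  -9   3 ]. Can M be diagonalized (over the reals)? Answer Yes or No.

Characteristic polynomial: p(t) = t^3 - 8t^2 + 15t = t(t - 5)(t - 3).
All 3 eigenvalues are distinct, so M is diagonalizable.

Yes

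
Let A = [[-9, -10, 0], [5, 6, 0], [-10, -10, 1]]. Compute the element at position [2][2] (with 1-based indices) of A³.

Characteristic polynomial: λ^3 + 2λ^2 - 7λ + 4 = (λ - 1)^2(λ + 4), so the eigenvalues are -4, 1, 1.
λ=1: eigenvector (1, -1, 0).
λ=-4: eigenvector (2, -1, 2).
λ=1: eigenvector (-2, 2, 1).
P = [[1, 2, -2], [-1, -1, 2], [0, 2, 1]], D = diag(1, -4, 1), P⁻¹ = [[-5, -6, 2], [1, 1, 0], [-2, -2, 1]].
A³ = P·diag(1, -64, 1)·P⁻¹ = [[-129, -130, 0], [65, 66, 0], [-130, -130, 1]].
The requested entry is 66.

66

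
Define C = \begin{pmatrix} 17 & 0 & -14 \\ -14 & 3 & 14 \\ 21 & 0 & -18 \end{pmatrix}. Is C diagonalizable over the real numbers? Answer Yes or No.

Yes

Characteristic polynomial: p(t) = t^3 - 2t^2 - 15t + 36 = (t - 3)^2(t + 4).
t = 3 has algebraic multiplicity 2; rank(C − 3I) = 1, so geometric multiplicity = 2.
Every eigenvalue has geometric = algebraic multiplicity, so C is diagonalizable.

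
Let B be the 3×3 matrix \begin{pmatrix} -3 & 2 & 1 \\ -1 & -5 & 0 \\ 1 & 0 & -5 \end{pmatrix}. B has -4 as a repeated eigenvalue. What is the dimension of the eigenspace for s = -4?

B + 4I = [[1, 2, 1], [-1, -1, 0], [1, 0, -1]].
This matrix has rank 2, so its null space has dimension 3 − 2 = 1.

1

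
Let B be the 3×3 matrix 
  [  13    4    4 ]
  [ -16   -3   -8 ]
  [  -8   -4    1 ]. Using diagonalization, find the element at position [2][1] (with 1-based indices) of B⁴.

Characteristic polynomial: μ^3 - 11μ^2 + 35μ - 25 = (μ - 5)^2(μ - 1), so the eigenvalues are 1, 5, 5.
μ=5: eigenvector (1, -2, 0).
μ=1: eigenvector (-1, 2, 1).
μ=5: eigenvector (2, -3, -1).
P = [[1, -1, 2], [-2, 2, -3], [0, 1, -1]], D = diag(5, 1, 5), P⁻¹ = [[-1, -1, 1], [2, 1, 1], [2, 1, 0]].
B⁴ = P·diag(625, 1, 625)·P⁻¹ = [[1873, 624, 624], [-2496, -623, -1248], [-1248, -624, 1]].
The requested entry is -2496.

-2496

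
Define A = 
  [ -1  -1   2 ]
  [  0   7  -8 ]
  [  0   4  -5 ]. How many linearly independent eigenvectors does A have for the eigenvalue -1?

1

A + 1I = [[0, -1, 2], [0, 8, -8], [0, 4, -4]].
This matrix has rank 2, so its null space has dimension 3 − 2 = 1.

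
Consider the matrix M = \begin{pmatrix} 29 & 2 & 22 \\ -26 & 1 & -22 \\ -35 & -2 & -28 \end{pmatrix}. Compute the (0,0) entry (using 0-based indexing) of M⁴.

-173

Characteristic polynomial: t^3 - 2t^2 - 33t + 90 = (t - 5)(t - 3)(t + 6), so the eigenvalues are -6, 3, 5.
t=-6: eigenvector (-2, 2, 3).
t=5: eigenvector (-1, 1, 1).
t=3: eigenvector (-1, 2, 1).
P = [[-2, -1, -1], [2, 1, 2], [3, 1, 1]], D = diag(-6, 5, 3), P⁻¹ = [[1, 0, 1], [-4, -1, -2], [1, 1, 0]].
M⁴ = P·diag(1296, 625, 81)·P⁻¹ = [[-173, 544, -1342], [254, -463, 1342], [1469, -544, 2638]].
The requested entry is -173.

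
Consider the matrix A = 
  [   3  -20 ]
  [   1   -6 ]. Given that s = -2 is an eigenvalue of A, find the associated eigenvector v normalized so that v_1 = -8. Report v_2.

A + 2I = [[5, -20], [1, -4]].
Solving (A + 2I)v = 0 gives the eigenspace spanned by (-8, -2).
With v_1 = -8, v = (-8, -2), so v_2 = -2.

-2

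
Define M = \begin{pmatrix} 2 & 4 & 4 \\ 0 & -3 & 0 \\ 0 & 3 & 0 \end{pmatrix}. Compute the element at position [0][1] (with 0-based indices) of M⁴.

32

Characteristic polynomial: t^3 + t^2 - 6t = t(t - 2)(t + 3), so the eigenvalues are -3, 0, 2.
t=2: eigenvector (1, 0, 0).
t=0: eigenvector (-2, 0, 1).
t=-3: eigenvector (0, -1, 1).
P = [[1, -2, 0], [0, 0, -1], [0, 1, 1]], D = diag(2, 0, -3), P⁻¹ = [[1, 2, 2], [0, 1, 1], [0, -1, 0]].
M⁴ = P·diag(16, 0, 81)·P⁻¹ = [[16, 32, 32], [0, 81, 0], [0, -81, 0]].
The requested entry is 32.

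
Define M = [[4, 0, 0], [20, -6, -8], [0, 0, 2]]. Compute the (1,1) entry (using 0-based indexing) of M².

Characteristic polynomial: r^3 - 28r + 48 = (r - 4)(r - 2)(r + 6), so the eigenvalues are -6, 2, 4.
r=4: eigenvector (1, 2, 0).
r=2: eigenvector (0, -1, 1).
r=-6: eigenvector (0, 1, 0).
P = [[1, 0, 0], [2, -1, 1], [0, 1, 0]], D = diag(4, 2, -6), P⁻¹ = [[1, 0, 0], [0, 0, 1], [-2, 1, 1]].
M² = P·diag(16, 4, 36)·P⁻¹ = [[16, 0, 0], [-40, 36, 32], [0, 0, 4]].
The requested entry is 36.

36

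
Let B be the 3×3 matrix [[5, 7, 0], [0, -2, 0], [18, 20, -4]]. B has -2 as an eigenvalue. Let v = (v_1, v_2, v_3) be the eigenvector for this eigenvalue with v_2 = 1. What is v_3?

1

B + 2I = [[7, 7, 0], [0, 0, 0], [18, 20, -2]].
Solving (B + 2I)v = 0 gives the eigenspace spanned by (-1, 1, 1).
With v_2 = 1, v = (-1, 1, 1), so v_3 = 1.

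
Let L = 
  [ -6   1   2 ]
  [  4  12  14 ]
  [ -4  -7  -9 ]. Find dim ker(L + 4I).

1

L + 4I = [[-2, 1, 2], [4, 16, 14], [-4, -7, -5]].
This matrix has rank 2, so its null space has dimension 3 − 2 = 1.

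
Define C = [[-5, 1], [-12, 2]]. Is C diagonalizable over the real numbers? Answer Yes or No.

Yes

Characteristic polynomial: p(λ) = λ^2 + 3λ + 2 = (λ + 1)(λ + 2).
All 2 eigenvalues are distinct, so C is diagonalizable.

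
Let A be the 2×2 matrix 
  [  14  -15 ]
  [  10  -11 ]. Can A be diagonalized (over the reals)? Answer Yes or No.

Yes

Characteristic polynomial: p(s) = s^2 - 3s - 4 = (s - 4)(s + 1).
All 2 eigenvalues are distinct, so A is diagonalizable.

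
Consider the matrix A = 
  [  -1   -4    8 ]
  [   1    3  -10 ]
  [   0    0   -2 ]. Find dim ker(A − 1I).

1

A − 1I = [[-2, -4, 8], [1, 2, -10], [0, 0, -3]].
This matrix has rank 2, so its null space has dimension 3 − 2 = 1.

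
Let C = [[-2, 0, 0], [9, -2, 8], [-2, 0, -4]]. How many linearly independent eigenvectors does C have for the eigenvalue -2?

C + 2I = [[0, 0, 0], [9, 0, 8], [-2, 0, -2]].
This matrix has rank 2, so its null space has dimension 3 − 2 = 1.

1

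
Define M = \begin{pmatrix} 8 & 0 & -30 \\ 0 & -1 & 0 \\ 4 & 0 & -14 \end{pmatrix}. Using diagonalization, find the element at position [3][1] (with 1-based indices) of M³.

112

Characteristic polynomial: r^3 + 7r^2 + 14r + 8 = (r + 1)(r + 2)(r + 4), so the eigenvalues are -4, -2, -1.
r=-4: eigenvector (5, 0, 2).
r=-2: eigenvector (-3, 0, -1).
r=-1: eigenvector (0, 1, 0).
P = [[5, -3, 0], [0, 0, 1], [2, -1, 0]], D = diag(-4, -2, -1), P⁻¹ = [[-1, 0, 3], [-2, 0, 5], [0, 1, 0]].
M³ = P·diag(-64, -8, -1)·P⁻¹ = [[272, 0, -840], [0, -1, 0], [112, 0, -344]].
The requested entry is 112.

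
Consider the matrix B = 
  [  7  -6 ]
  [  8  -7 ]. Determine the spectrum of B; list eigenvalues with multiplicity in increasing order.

-1, 1

Characteristic polynomial: p(μ) = μ^2 - 1 = (μ - 1)(μ + 1).
Roots (with multiplicity): -1, 1.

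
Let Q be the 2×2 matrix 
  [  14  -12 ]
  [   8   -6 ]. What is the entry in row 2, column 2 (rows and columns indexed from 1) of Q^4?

-2544

Characteristic polynomial: s^2 - 8s + 12 = (s - 6)(s - 2), so the eigenvalues are 2, 6.
s=2: eigenvector (1, 1).
s=6: eigenvector (-3, -2).
P = [[1, -3], [1, -2]], D = diag(2, 6), P⁻¹ = [[-2, 3], [-1, 1]].
Q⁴ = P·diag(16, 1296)·P⁻¹ = [[3856, -3840], [2560, -2544]].
The requested entry is -2544.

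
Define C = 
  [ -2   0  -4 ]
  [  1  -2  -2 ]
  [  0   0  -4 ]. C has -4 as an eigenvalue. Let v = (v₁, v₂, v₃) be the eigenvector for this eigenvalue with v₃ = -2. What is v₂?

0

C + 4I = [[2, 0, -4], [1, 2, -2], [0, 0, 0]].
Solving (C + 4I)v = 0 gives the eigenspace spanned by (-4, 0, -2).
With v₃ = -2, v = (-4, 0, -2), so v₂ = 0.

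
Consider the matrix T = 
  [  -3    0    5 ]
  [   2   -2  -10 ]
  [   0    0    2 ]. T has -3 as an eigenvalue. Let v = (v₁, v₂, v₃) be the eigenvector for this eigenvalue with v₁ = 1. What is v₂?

-2

T + 3I = [[0, 0, 5], [2, 1, -10], [0, 0, 5]].
Solving (T + 3I)v = 0 gives the eigenspace spanned by (1, -2, 0).
With v₁ = 1, v = (1, -2, 0), so v₂ = -2.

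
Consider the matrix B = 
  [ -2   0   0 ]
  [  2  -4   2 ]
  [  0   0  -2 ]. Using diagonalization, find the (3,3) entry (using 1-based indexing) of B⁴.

16

Characteristic polynomial: t^3 + 8t^2 + 20t + 16 = (t + 2)^2(t + 4), so the eigenvalues are -4, -2, -2.
t=-2: eigenvector (1, 1, 0).
t=-4: eigenvector (0, 1, 0).
t=-2: eigenvector (1, 2, 1).
P = [[1, 0, 1], [1, 1, 2], [0, 0, 1]], D = diag(-2, -4, -2), P⁻¹ = [[1, 0, -1], [-1, 1, -1], [0, 0, 1]].
B⁴ = P·diag(16, 256, 16)·P⁻¹ = [[16, 0, 0], [-240, 256, -240], [0, 0, 16]].
The requested entry is 16.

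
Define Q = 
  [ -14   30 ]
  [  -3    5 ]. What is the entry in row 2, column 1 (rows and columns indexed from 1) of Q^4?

1107

Characteristic polynomial: s^2 + 9s + 20 = (s + 4)(s + 5), so the eigenvalues are -5, -4.
s=-4: eigenvector (3, 1).
s=-5: eigenvector (10, 3).
P = [[3, 10], [1, 3]], D = diag(-4, -5), P⁻¹ = [[-3, 10], [1, -3]].
Q⁴ = P·diag(256, 625)·P⁻¹ = [[3946, -11070], [1107, -3065]].
The requested entry is 1107.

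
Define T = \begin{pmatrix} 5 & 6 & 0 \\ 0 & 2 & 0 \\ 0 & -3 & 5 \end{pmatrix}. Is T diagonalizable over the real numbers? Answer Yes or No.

Characteristic polynomial: p(μ) = μ^3 - 12μ^2 + 45μ - 50 = (μ - 5)^2(μ - 2).
μ = 5 has algebraic multiplicity 2; rank(T − 5I) = 1, so geometric multiplicity = 2.
Every eigenvalue has geometric = algebraic multiplicity, so T is diagonalizable.

Yes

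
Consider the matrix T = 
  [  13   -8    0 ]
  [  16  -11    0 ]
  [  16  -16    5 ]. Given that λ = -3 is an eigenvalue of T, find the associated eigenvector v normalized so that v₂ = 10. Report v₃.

T + 3I = [[16, -8, 0], [16, -8, 0], [16, -16, 8]].
Solving (T + 3I)v = 0 gives the eigenspace spanned by (5, 10, 10).
With v₂ = 10, v = (5, 10, 10), so v₃ = 10.

10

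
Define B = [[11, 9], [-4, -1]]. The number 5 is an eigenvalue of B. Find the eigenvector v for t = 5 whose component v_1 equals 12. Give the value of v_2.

B − 5I = [[6, 9], [-4, -6]].
Solving (B − 5I)v = 0 gives the eigenspace spanned by (12, -8).
With v_1 = 12, v = (12, -8), so v_2 = -8.

-8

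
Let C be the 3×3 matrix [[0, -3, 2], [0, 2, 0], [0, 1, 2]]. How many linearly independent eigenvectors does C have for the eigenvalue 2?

C − 2I = [[-2, -3, 2], [0, 0, 0], [0, 1, 0]].
This matrix has rank 2, so its null space has dimension 3 − 2 = 1.

1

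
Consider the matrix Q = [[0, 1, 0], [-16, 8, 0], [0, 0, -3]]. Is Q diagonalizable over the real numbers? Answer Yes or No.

No

Characteristic polynomial: p(s) = s^3 - 5s^2 - 8s + 48 = (s - 4)^2(s + 3).
s = 4 has algebraic multiplicity 2; rank(Q − 4I) = 2, so geometric multiplicity = 1.
Geometric multiplicity < algebraic multiplicity, so Q is not diagonalizable.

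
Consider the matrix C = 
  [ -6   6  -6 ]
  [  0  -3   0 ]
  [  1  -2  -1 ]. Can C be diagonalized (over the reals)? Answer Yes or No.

Yes

Characteristic polynomial: p(r) = r^3 + 10r^2 + 33r + 36 = (r + 3)^2(r + 4).
r = -3 has algebraic multiplicity 2; rank(C + 3I) = 1, so geometric multiplicity = 2.
Every eigenvalue has geometric = algebraic multiplicity, so C is diagonalizable.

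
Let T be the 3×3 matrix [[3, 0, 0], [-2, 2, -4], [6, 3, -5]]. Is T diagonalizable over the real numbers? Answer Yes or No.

Yes

Characteristic polynomial: p(λ) = λ^3 - 7λ - 6 = (λ - 3)(λ + 1)(λ + 2).
All 3 eigenvalues are distinct, so T is diagonalizable.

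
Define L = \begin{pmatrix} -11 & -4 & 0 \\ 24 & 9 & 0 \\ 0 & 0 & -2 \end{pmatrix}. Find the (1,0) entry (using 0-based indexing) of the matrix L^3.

168

Characteristic polynomial: s^3 + 4s^2 + s - 6 = (s - 1)(s + 2)(s + 3), so the eigenvalues are -3, -2, 1.
s=-3: eigenvector (1, -2, 0).
s=1: eigenvector (-1, 3, 0).
s=-2: eigenvector (0, 0, 1).
P = [[1, -1, 0], [-2, 3, 0], [0, 0, 1]], D = diag(-3, 1, -2), P⁻¹ = [[3, 1, 0], [2, 1, 0], [0, 0, 1]].
L³ = P·diag(-27, 1, -8)·P⁻¹ = [[-83, -28, 0], [168, 57, 0], [0, 0, -8]].
The requested entry is 168.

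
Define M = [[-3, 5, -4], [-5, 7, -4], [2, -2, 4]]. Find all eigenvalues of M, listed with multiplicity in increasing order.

Characteristic polynomial: p(r) = r^3 - 8r^2 + 20r - 16 = (r - 4)(r - 2)^2.
Roots (with multiplicity): 2, 2, 4.

2, 2, 4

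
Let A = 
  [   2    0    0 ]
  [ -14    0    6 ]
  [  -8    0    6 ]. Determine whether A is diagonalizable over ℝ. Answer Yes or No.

Characteristic polynomial: p(s) = s^3 - 8s^2 + 12s = s(s - 6)(s - 2).
All 3 eigenvalues are distinct, so A is diagonalizable.

Yes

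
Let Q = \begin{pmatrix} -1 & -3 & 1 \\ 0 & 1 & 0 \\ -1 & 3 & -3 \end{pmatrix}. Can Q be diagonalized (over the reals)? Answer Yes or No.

Characteristic polynomial: p(r) = r^3 + 3r^2 - 4 = (r - 1)(r + 2)^2.
r = -2 has algebraic multiplicity 2; rank(Q + 2I) = 2, so geometric multiplicity = 1.
Geometric multiplicity < algebraic multiplicity, so Q is not diagonalizable.

No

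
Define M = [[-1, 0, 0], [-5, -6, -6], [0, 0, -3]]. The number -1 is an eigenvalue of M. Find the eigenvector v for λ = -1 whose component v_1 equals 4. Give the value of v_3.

M + 1I = [[0, 0, 0], [-5, -5, -6], [0, 0, -2]].
Solving (M + 1I)v = 0 gives the eigenspace spanned by (4, -4, 0).
With v_1 = 4, v = (4, -4, 0), so v_3 = 0.

0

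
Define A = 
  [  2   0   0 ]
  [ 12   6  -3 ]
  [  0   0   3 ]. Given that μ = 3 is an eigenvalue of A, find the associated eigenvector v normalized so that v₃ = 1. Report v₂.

1

A − 3I = [[-1, 0, 0], [12, 3, -3], [0, 0, 0]].
Solving (A − 3I)v = 0 gives the eigenspace spanned by (0, 1, 1).
With v₃ = 1, v = (0, 1, 1), so v₂ = 1.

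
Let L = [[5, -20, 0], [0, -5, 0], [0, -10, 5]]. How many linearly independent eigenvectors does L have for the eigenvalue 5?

L − 5I = [[0, -20, 0], [0, -10, 0], [0, -10, 0]].
This matrix has rank 1, so its null space has dimension 3 − 1 = 2.

2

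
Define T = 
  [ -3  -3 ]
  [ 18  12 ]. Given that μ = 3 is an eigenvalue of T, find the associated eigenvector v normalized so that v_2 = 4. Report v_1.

-2

T − 3I = [[-6, -3], [18, 9]].
Solving (T − 3I)v = 0 gives the eigenspace spanned by (-2, 4).
With v_2 = 4, v = (-2, 4), so v_1 = -2.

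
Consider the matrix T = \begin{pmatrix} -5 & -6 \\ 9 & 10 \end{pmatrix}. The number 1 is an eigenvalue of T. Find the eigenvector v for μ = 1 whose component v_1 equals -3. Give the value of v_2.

3

T − 1I = [[-6, -6], [9, 9]].
Solving (T − 1I)v = 0 gives the eigenspace spanned by (-3, 3).
With v_1 = -3, v = (-3, 3), so v_2 = 3.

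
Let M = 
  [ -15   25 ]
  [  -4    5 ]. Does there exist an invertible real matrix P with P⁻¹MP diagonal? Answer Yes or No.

Characteristic polynomial: p(s) = s^2 + 10s + 25 = (s + 5)^2.
s = -5 has algebraic multiplicity 2; rank(M + 5I) = 1, so geometric multiplicity = 1.
Geometric multiplicity < algebraic multiplicity, so M is not diagonalizable.

No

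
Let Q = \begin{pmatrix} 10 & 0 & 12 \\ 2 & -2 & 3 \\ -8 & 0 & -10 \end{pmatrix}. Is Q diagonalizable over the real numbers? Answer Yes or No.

No

Characteristic polynomial: p(λ) = λ^3 + 2λ^2 - 4λ - 8 = (λ - 2)(λ + 2)^2.
λ = -2 has algebraic multiplicity 2; rank(Q + 2I) = 2, so geometric multiplicity = 1.
Geometric multiplicity < algebraic multiplicity, so Q is not diagonalizable.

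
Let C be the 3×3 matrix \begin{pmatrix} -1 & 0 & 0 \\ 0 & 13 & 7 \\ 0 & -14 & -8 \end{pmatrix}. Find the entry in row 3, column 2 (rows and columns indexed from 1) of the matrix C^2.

-70

Characteristic polynomial: λ^3 - 4λ^2 - 11λ - 6 = (λ - 6)(λ + 1)^2, so the eigenvalues are -1, -1, 6.
λ=-1: eigenvector (1, 0, 0).
λ=-1: eigenvector (0, 1, -2).
λ=6: eigenvector (0, 1, -1).
P = [[1, 0, 0], [0, 1, 1], [0, -2, -1]], D = diag(-1, -1, 6), P⁻¹ = [[1, 0, 0], [0, -1, -1], [0, 2, 1]].
C² = P·diag(1, 1, 36)·P⁻¹ = [[1, 0, 0], [0, 71, 35], [0, -70, -34]].
The requested entry is -70.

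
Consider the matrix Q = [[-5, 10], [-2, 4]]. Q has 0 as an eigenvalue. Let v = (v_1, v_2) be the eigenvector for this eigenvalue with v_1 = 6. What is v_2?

3

Q = [[-5, 10], [-2, 4]].
Solving (Q)v = 0 gives the eigenspace spanned by (6, 3).
With v_1 = 6, v = (6, 3), so v_2 = 3.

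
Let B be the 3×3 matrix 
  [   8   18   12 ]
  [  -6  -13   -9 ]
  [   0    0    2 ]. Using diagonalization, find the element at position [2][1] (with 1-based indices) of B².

30

Characteristic polynomial: t^3 + 3t^2 - 6t - 8 = (t - 2)(t + 1)(t + 4), so the eigenvalues are -4, -1, 2.
t=-4: eigenvector (-3, 2, 0).
t=2: eigenvector (1, -1, 1).
t=-1: eigenvector (-2, 1, 0).
P = [[-3, 1, -2], [2, -1, 1], [0, 1, 0]], D = diag(-4, 2, -1), P⁻¹ = [[1, 2, 1], [0, 0, 1], [-2, -3, -1]].
B² = P·diag(16, 4, 1)·P⁻¹ = [[-44, -90, -42], [30, 61, 27], [0, 0, 4]].
The requested entry is 30.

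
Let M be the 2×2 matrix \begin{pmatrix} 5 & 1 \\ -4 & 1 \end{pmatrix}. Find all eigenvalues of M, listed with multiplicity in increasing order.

3, 3

Characteristic polynomial: p(s) = s^2 - 6s + 9 = (s - 3)^2.
Roots (with multiplicity): 3, 3.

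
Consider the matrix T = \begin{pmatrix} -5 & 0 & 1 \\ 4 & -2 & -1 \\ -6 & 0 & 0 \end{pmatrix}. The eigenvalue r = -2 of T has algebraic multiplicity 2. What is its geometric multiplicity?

1

T + 2I = [[-3, 0, 1], [4, 0, -1], [-6, 0, 2]].
This matrix has rank 2, so its null space has dimension 3 − 2 = 1.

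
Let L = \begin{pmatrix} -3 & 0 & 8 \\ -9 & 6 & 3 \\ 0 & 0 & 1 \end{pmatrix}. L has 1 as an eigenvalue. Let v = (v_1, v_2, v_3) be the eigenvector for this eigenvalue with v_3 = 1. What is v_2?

L − 1I = [[-4, 0, 8], [-9, 5, 3], [0, 0, 0]].
Solving (L − 1I)v = 0 gives the eigenspace spanned by (2, 3, 1).
With v_3 = 1, v = (2, 3, 1), so v_2 = 3.

3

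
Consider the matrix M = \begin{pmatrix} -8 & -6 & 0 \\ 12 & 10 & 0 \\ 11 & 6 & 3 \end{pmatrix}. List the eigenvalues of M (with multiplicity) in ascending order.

-2, 3, 4

Characteristic polynomial: p(λ) = λ^3 - 5λ^2 - 2λ + 24 = (λ - 4)(λ - 3)(λ + 2).
Roots (with multiplicity): -2, 3, 4.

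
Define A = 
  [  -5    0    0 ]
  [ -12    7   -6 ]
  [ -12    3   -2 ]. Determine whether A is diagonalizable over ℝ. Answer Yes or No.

Characteristic polynomial: p(μ) = μ^3 - 21μ + 20 = (μ - 4)(μ - 1)(μ + 5).
All 3 eigenvalues are distinct, so A is diagonalizable.

Yes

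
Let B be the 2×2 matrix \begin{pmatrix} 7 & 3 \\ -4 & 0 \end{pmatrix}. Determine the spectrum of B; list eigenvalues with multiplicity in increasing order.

3, 4

Characteristic polynomial: p(r) = r^2 - 7r + 12 = (r - 4)(r - 3).
Roots (with multiplicity): 3, 4.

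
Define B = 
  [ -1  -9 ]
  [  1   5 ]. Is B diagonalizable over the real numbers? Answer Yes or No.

No

Characteristic polynomial: p(λ) = λ^2 - 4λ + 4 = (λ - 2)^2.
λ = 2 has algebraic multiplicity 2; rank(B − 2I) = 1, so geometric multiplicity = 1.
Geometric multiplicity < algebraic multiplicity, so B is not diagonalizable.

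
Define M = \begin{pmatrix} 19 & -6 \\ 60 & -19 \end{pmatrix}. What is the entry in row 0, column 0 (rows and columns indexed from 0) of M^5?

Characteristic polynomial: μ^2 - 1 = (μ - 1)(μ + 1), so the eigenvalues are -1, 1.
μ=1: eigenvector (1, 3).
μ=-1: eigenvector (3, 10).
P = [[1, 3], [3, 10]], D = diag(1, -1), P⁻¹ = [[10, -3], [-3, 1]].
M⁵ = P·diag(1, -1)·P⁻¹ = [[19, -6], [60, -19]].
The requested entry is 19.

19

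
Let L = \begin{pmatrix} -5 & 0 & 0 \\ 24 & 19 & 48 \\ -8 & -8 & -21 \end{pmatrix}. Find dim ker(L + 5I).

2

L + 5I = [[0, 0, 0], [24, 24, 48], [-8, -8, -16]].
This matrix has rank 1, so its null space has dimension 3 − 1 = 2.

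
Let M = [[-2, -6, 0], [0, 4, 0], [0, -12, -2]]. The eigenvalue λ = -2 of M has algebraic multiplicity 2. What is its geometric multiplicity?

2

M + 2I = [[0, -6, 0], [0, 6, 0], [0, -12, 0]].
This matrix has rank 1, so its null space has dimension 3 − 1 = 2.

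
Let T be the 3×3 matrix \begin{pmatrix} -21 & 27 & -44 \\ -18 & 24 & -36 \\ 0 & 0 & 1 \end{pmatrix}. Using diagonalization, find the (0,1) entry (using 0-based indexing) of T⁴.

3645

Characteristic polynomial: λ^3 - 4λ^2 - 15λ + 18 = (λ - 6)(λ - 1)(λ + 3), so the eigenvalues are -3, 1, 6.
λ=-3: eigenvector (3, 2, 0).
λ=6: eigenvector (1, 1, 0).
λ=1: eigenvector (-2, 0, 1).
P = [[3, 1, -2], [2, 1, 0], [0, 0, 1]], D = diag(-3, 6, 1), P⁻¹ = [[1, -1, 2], [-2, 3, -4], [0, 0, 1]].
T⁴ = P·diag(81, 1296, 1)·P⁻¹ = [[-2349, 3645, -4700], [-2430, 3726, -4860], [0, 0, 1]].
The requested entry is 3645.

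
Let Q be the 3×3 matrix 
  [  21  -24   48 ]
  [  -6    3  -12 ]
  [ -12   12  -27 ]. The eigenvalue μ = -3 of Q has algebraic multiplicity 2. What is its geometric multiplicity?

Q + 3I = [[24, -24, 48], [-6, 6, -12], [-12, 12, -24]].
This matrix has rank 1, so its null space has dimension 3 − 1 = 2.

2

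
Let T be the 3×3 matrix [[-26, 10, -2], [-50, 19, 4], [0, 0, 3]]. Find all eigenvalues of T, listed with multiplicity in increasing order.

-6, -1, 3

Characteristic polynomial: p(r) = r^3 + 4r^2 - 15r - 18 = (r - 3)(r + 1)(r + 6).
Roots (with multiplicity): -6, -1, 3.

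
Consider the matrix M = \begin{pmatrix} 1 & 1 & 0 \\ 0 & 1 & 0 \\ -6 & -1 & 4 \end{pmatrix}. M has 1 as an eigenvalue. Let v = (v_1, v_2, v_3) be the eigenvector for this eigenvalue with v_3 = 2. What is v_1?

1

M − 1I = [[0, 1, 0], [0, 0, 0], [-6, -1, 3]].
Solving (M − 1I)v = 0 gives the eigenspace spanned by (1, 0, 2).
With v_3 = 2, v = (1, 0, 2), so v_1 = 1.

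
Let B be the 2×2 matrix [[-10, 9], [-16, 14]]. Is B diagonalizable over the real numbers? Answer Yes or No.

No

Characteristic polynomial: p(s) = s^2 - 4s + 4 = (s - 2)^2.
s = 2 has algebraic multiplicity 2; rank(B − 2I) = 1, so geometric multiplicity = 1.
Geometric multiplicity < algebraic multiplicity, so B is not diagonalizable.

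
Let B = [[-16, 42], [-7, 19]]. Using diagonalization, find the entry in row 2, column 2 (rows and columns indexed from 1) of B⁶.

Characteristic polynomial: r^2 - 3r - 10 = (r - 5)(r + 2), so the eigenvalues are -2, 5.
r=-2: eigenvector (3, 1).
r=5: eigenvector (2, 1).
P = [[3, 2], [1, 1]], D = diag(-2, 5), P⁻¹ = [[1, -2], [-1, 3]].
B⁶ = P·diag(64, 15625)·P⁻¹ = [[-31058, 93366], [-15561, 46747]].
The requested entry is 46747.

46747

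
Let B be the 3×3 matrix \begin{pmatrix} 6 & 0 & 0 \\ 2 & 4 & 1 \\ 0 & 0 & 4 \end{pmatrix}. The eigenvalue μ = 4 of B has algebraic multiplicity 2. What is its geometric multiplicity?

B − 4I = [[2, 0, 0], [2, 0, 1], [0, 0, 0]].
This matrix has rank 2, so its null space has dimension 3 − 2 = 1.

1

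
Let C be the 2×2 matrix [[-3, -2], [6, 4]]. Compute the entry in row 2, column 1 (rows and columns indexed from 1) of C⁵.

Characteristic polynomial: μ^2 - μ = μ(μ - 1), so the eigenvalues are 0, 1.
μ=0: eigenvector (2, -3).
μ=1: eigenvector (1, -2).
P = [[2, 1], [-3, -2]], D = diag(0, 1), P⁻¹ = [[2, 1], [-3, -2]].
C⁵ = P·diag(0, 1)·P⁻¹ = [[-3, -2], [6, 4]].
The requested entry is 6.

6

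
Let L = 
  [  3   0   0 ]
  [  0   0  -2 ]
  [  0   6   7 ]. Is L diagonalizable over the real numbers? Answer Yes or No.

Yes

Characteristic polynomial: p(t) = t^3 - 10t^2 + 33t - 36 = (t - 4)(t - 3)^2.
t = 3 has algebraic multiplicity 2; rank(L − 3I) = 1, so geometric multiplicity = 2.
Every eigenvalue has geometric = algebraic multiplicity, so L is diagonalizable.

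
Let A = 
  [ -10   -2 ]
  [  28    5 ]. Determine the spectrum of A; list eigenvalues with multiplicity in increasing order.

Characteristic polynomial: p(r) = r^2 + 5r + 6 = (r + 2)(r + 3).
Roots (with multiplicity): -3, -2.

-3, -2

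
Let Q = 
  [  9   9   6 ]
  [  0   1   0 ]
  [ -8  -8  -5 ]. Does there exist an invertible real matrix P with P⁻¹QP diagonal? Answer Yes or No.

No

Characteristic polynomial: p(s) = s^3 - 5s^2 + 7s - 3 = (s - 3)(s - 1)^2.
s = 1 has algebraic multiplicity 2; rank(Q − 1I) = 2, so geometric multiplicity = 1.
Geometric multiplicity < algebraic multiplicity, so Q is not diagonalizable.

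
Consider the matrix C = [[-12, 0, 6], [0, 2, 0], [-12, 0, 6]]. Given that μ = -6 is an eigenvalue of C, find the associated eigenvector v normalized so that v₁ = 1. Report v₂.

C + 6I = [[-6, 0, 6], [0, 8, 0], [-12, 0, 12]].
Solving (C + 6I)v = 0 gives the eigenspace spanned by (1, 0, 1).
With v₁ = 1, v = (1, 0, 1), so v₂ = 0.

0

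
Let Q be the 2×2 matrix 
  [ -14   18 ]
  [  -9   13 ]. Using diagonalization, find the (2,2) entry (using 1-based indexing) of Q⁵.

5173

Characteristic polynomial: s^2 + s - 20 = (s - 4)(s + 5), so the eigenvalues are -5, 4.
s=-5: eigenvector (-2, -1).
s=4: eigenvector (1, 1).
P = [[-2, 1], [-1, 1]], D = diag(-5, 4), P⁻¹ = [[-1, 1], [-1, 2]].
Q⁵ = P·diag(-3125, 1024)·P⁻¹ = [[-7274, 8298], [-4149, 5173]].
The requested entry is 5173.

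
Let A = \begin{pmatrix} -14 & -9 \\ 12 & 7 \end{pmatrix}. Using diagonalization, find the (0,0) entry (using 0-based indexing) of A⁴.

Characteristic polynomial: μ^2 + 7μ + 10 = (μ + 2)(μ + 5), so the eigenvalues are -5, -2.
μ=-2: eigenvector (-3, 4).
μ=-5: eigenvector (1, -1).
P = [[-3, 1], [4, -1]], D = diag(-2, -5), P⁻¹ = [[1, 1], [4, 3]].
A⁴ = P·diag(16, 625)·P⁻¹ = [[2452, 1827], [-2436, -1811]].
The requested entry is 2452.

2452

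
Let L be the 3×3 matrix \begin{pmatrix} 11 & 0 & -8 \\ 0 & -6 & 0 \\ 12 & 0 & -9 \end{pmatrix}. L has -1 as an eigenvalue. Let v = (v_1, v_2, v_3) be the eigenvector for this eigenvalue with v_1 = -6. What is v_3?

-9

L + 1I = [[12, 0, -8], [0, -5, 0], [12, 0, -8]].
Solving (L + 1I)v = 0 gives the eigenspace spanned by (-6, 0, -9).
With v_1 = -6, v = (-6, 0, -9), so v_3 = -9.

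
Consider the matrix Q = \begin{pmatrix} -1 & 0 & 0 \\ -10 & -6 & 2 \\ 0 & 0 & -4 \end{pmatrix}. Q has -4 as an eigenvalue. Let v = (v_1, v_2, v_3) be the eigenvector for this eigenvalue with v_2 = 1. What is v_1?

Q + 4I = [[3, 0, 0], [-10, -2, 2], [0, 0, 0]].
Solving (Q + 4I)v = 0 gives the eigenspace spanned by (0, 1, 1).
With v_2 = 1, v = (0, 1, 1), so v_1 = 0.

0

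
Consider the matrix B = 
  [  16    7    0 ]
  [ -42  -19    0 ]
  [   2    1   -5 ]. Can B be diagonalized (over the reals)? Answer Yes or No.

Characteristic polynomial: p(μ) = μ^3 + 8μ^2 + 5μ - 50 = (μ - 2)(μ + 5)^2.
μ = -5 has algebraic multiplicity 2; rank(B + 5I) = 2, so geometric multiplicity = 1.
Geometric multiplicity < algebraic multiplicity, so B is not diagonalizable.

No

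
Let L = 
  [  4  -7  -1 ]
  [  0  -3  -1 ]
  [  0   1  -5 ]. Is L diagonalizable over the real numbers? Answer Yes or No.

No

Characteristic polynomial: p(s) = s^3 + 4s^2 - 16s - 64 = (s - 4)(s + 4)^2.
s = -4 has algebraic multiplicity 2; rank(L + 4I) = 2, so geometric multiplicity = 1.
Geometric multiplicity < algebraic multiplicity, so L is not diagonalizable.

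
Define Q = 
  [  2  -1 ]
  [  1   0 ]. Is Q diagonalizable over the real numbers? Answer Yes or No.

Characteristic polynomial: p(s) = s^2 - 2s + 1 = (s - 1)^2.
s = 1 has algebraic multiplicity 2; rank(Q − 1I) = 1, so geometric multiplicity = 1.
Geometric multiplicity < algebraic multiplicity, so Q is not diagonalizable.

No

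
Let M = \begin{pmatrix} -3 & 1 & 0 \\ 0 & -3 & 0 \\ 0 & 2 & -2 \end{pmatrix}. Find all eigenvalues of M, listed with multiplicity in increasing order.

-3, -3, -2

Characteristic polynomial: p(t) = t^3 + 8t^2 + 21t + 18 = (t + 2)(t + 3)^2.
Roots (with multiplicity): -3, -3, -2.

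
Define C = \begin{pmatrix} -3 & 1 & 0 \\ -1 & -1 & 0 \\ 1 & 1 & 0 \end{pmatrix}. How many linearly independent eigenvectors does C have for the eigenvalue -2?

1

C + 2I = [[-1, 1, 0], [-1, 1, 0], [1, 1, 2]].
This matrix has rank 2, so its null space has dimension 3 − 2 = 1.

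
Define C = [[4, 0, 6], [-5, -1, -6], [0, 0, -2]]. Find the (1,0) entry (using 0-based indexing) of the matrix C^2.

Characteristic polynomial: μ^3 - μ^2 - 10μ - 8 = (μ - 4)(μ + 1)(μ + 2), so the eigenvalues are -2, -1, 4.
μ=-2: eigenvector (-1, 1, 1).
μ=-1: eigenvector (0, 1, 0).
μ=4: eigenvector (1, -1, 0).
P = [[-1, 0, 1], [1, 1, -1], [1, 0, 0]], D = diag(-2, -1, 4), P⁻¹ = [[0, 0, 1], [1, 1, 0], [1, 0, 1]].
C² = P·diag(4, 1, 16)·P⁻¹ = [[16, 0, 12], [-15, 1, -12], [0, 0, 4]].
The requested entry is -15.

-15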